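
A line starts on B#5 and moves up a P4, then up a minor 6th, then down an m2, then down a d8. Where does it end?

B##5

Up a perfect fourth from B#5: E#6 (5 semitones up).
Up a minor sixth from E#6: C#7 (8 semitones up).
A minor second down from C#7 is B#6.
B#6 down a diminished octave → B##5 (11 semitones).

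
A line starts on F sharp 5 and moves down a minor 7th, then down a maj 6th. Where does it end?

B 3

A minor seventh down from F#5 is G#4.
G#4 down a major sixth → B3 (9 semitones).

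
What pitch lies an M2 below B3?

A3

Two letter names down from B: A.
A major second spans 2 semitones, so from B3 the target pitch is A3.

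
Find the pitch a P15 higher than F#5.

F#7

A fifteenth keeps the letter name F, two octaves up from F.
Moving 24 semitones up from F#5 (the size of a perfect fifteenth) reaches F#7.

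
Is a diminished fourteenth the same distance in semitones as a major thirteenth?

Both span 21 semitones: a diminished fourteenth and a major thirteenth are the same chromatic distance.

Yes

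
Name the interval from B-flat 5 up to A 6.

B to A spans seven letter names (B-C-D-E-F-G-A), so the interval is some kind of seventh.
Counting semitones, Bb5→A6 is 11, which is the major seventh.

major seventh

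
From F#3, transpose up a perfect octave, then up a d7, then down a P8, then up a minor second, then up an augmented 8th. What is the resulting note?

F5

F#3 up a perfect octave → F#4 (12 semitones).
Up a diminished seventh from F#4: Eb5 (9 semitones up).
Down a perfect octave from Eb5: Eb4 (12 semitones down).
A minor second up from Eb4 is Fb4.
Fb4 up an augmented octave → F5 (13 semitones).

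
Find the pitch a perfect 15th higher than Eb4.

Eb6

A fifteenth keeps the letter name E, two octaves up from E.
A perfect fifteenth spans 24 semitones, so from Eb4 the target pitch is Eb6.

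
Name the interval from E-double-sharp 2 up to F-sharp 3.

diminished ninth

E to F spans two letter names (E-F), plus an octave — that makes it a ninth of some quality.
The major ninth is 14 semitones; here we have 12, two semitones narrower: diminished.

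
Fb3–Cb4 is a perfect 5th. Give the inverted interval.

The rule of nine gives the new number: 9 − 5 = 4, so a fifth becomes a fourth.
And perfect stays perfect under inversion, so we get a perfect fourth.

P4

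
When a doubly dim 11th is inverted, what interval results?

First reduce the compound doubly diminished eleventh to its simple form, a doubly diminished fourth.
Interval numbers invert to sum to nine: 4 + 5 = 9, so a fourth inverts to a fifth.
Quality inverts too: doubly diminished becomes doubly augmented. That makes the inversion a doubly augmented fifth.

doubly augmented fifth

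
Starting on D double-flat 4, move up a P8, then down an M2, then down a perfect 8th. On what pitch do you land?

C double-flat 4

Up a perfect octave from Dbb4: Dbb5 (12 semitones up).
A major second down from Dbb5 is Cbb5.
Cbb5 down a perfect octave → Cbb4 (12 semitones).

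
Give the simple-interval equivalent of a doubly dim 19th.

Each octave removed subtracts seven from the number: 19 − 14 = 5.
So a doubly diminished nineteenth is 2 octaves plus a doubly diminished fifth. The quality is unchanged.

doubly diminished 5th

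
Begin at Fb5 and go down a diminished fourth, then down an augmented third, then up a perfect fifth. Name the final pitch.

Down a diminished fourth from Fb5: C5 (4 semitones down).
C5 down an augmented third → Abb4 (5 semitones).
Up a perfect fifth from Abb4: Ebb5 (7 semitones up).

Ebb5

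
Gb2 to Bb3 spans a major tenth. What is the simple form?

major 3rd

Subtracting seven from the interval number removes an octave: 10 − 7 = 3.
Quality carries through unchanged, so the simple form is a major third.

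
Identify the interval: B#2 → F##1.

perfect 11th

Descending from B#2 to F##1 is the same interval as ascending F##1 to B#2.
F to B spans four letter names (F-G-A-B), plus an octave, so the interval is some kind of eleventh.
F##1 to B#2 is 17 semitones, matching the perfect eleventh exactly, so the quality is perfect.
(Equivalently, a compound perfect fourth: a perfect fourth plus an octave.)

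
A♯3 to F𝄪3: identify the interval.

minor third

Descending from A#3 to F##3 is the same interval as ascending F##3 to A#3.
F to A spans three letter names (F-G-A), so the interval is some kind of third.
At 3 semitones, F##3→A#3 falls one short of a major third: minor.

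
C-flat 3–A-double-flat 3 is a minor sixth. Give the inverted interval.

Inverted interval numbers add to nine, so a sixth pairs with a third (6 + 3 = 9).
Quality inverts too: minor becomes major. That makes the inversion a major third.

major third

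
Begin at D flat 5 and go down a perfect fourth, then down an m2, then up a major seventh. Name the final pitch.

Db5 down a perfect fourth → Ab4 (5 semitones).
Down a minor second from Ab4: G4 (1 semitone down).
A major seventh up from G4 is F#5.

F sharp 5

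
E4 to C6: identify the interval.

minor thirteenth

E to C spans six letter names (E-F-G-A-B-C), plus an octave, so the interval is some kind of thirteenth.
A major thirteenth would be 21 semitones, but E4 to C6 is 20 — one semitone narrower, making it a minor thirteenth.
(Equivalently, a compound minor sixth: a minor sixth plus an octave.)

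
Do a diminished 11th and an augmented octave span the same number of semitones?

A diminished eleventh is 16 semitones but an augmented octave is 13 semitones — different sizes.

No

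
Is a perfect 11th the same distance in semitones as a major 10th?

A perfect eleventh spans 17 semitones; a major tenth spans 16 semitones. They differ by 1.

No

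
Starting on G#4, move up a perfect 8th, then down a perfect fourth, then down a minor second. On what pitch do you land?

C##5

Up a perfect octave from G#4: G#5 (12 semitones up).
G#5 down a perfect fourth → D#5 (5 semitones).
Down a minor second from D#5: C##5 (1 semitone down).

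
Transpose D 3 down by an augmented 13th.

F-flat 1

Counting six letter names plus an octave down from D lands on F.
An augmented thirteenth is 22 semitones; 22 semitones down from D3 gives Fb1.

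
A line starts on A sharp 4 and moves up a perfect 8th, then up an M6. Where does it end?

F double-sharp 6

A#4 up a perfect octave → A#5 (12 semitones).
Up a major sixth from A#5: F##6 (9 semitones up).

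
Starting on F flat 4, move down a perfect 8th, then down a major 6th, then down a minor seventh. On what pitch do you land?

A perfect octave down from Fb4 is Fb3.
Down a major sixth from Fb3: Abb2 (9 semitones down).
Abb2 down a minor seventh → Bbb1 (10 semitones).

B double-flat 1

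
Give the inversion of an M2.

Inverted interval numbers add to nine, so a second pairs with a seventh (2 + 7 = 9).
And major becomes minor under inversion, so we get a minor seventh.

m7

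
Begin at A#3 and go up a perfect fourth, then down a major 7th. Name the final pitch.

Up a perfect fourth from A#3: D#4 (5 semitones up).
D#4 down a major seventh → E3 (11 semitones).

E3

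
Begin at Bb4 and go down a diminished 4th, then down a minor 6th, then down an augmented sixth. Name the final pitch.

Down a diminished fourth from Bb4: F#4 (4 semitones down).
A minor sixth down from F#4 is A#3.
A#3 down an augmented sixth → C3 (10 semitones).

C3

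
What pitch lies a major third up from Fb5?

Three letter names up from F: A.
A major third spans 4 semitones, so from Fb5 the target pitch is Ab5.

Ab5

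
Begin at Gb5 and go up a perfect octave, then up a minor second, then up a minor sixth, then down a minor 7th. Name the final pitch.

Gbb6

Gb5 up a perfect octave → Gb6 (12 semitones).
A minor second up from Gb6 is Abb6.
A minor sixth up from Abb6 is Fbb7.
Fbb7 down a minor seventh → Gbb6 (10 semitones).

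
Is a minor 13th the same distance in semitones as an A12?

A minor thirteenth = 20 semitones = an augmented twelfth; enharmonically equal.

Yes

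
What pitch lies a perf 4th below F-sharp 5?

C-sharp 5

The fourth takes the letter from F down to C.
A perfect fourth is 5 semitones; 5 semitones down from F#5 gives C#5.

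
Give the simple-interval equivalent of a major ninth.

major second

Take out an octave (7 from the number): 9 − 7 = 2.
Quality carries through unchanged, so the simple form is a major second.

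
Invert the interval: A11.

diminished fifth

First reduce the compound augmented eleventh to its simple form, an augmented fourth.
The rule of nine gives the new number: 9 − 4 = 5, so a fourth becomes a fifth.
The quality also flips — augmented becomes diminished — giving a diminished fifth.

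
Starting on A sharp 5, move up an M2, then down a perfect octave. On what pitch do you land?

A#5 up a major second → B#5 (2 semitones).
Down a perfect octave from B#5: B#4 (12 semitones down).

B sharp 4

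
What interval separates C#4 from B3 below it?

major second

Descending from C#4 to B3 is the same interval as ascending B3 to C#4.
B to C spans two letter names (B-C): a second.
B3 to C#4 is 2 semitones, matching the major second exactly, so the quality is major.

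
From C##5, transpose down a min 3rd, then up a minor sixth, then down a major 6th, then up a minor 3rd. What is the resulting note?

A minor third down from C##5 is A##4.
A##4 up a minor sixth → F##5 (8 semitones).
F##5 down a major sixth → A#4 (9 semitones).
Up a minor third from A#4: C#5 (3 semitones up).

C#5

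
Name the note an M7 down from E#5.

Counting seven letter names down from E lands on F.
A major seventh spans 11 semitones, so from E#5 the target pitch is F#4.

F#4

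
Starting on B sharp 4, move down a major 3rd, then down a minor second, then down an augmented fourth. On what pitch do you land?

C sharp 4

A major third down from B#4 is G#4.
Down a minor second from G#4: F##4 (1 semitone down).
An augmented fourth down from F##4 is C#4.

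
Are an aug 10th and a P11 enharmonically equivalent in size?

Yes

An augmented tenth spans 17 semitones, and a perfect eleventh also spans 17 semitones — they're enharmonic.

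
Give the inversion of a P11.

First reduce the compound perfect eleventh to its simple form, a perfect fourth.
The rule of nine gives the new number: 9 − 4 = 5, so a fourth becomes a fifth.
Quality inverts too: perfect stays perfect. That makes the inversion a perfect fifth.

perfect 5th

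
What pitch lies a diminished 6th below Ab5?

C#5

Counting six letter names down from A lands on C.
A diminished sixth spans 7 semitones, so from Ab5 the target pitch is C#5.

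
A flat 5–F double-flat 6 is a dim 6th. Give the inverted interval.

augmented third

Inverted interval numbers add to nine, so a sixth pairs with a third (6 + 3 = 9).
Quality inverts too: diminished becomes augmented. That makes the inversion an augmented third.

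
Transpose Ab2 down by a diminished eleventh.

E1

Counting four letter names plus an octave down from A lands on E.
A diminished eleventh spans 16 semitones, so from Ab2 the target pitch is E1.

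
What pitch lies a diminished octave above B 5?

An octave keeps the letter name B, an octave up from B.
A diminished octave spans 11 semitones, so from B5 the target pitch is Bb6.

B flat 6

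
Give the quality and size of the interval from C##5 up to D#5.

minor 2nd

C to D spans two letter names (C-D) — that makes it a second of some quality.
A major second would be 2 semitones, but C##5 to D#5 is 1 — one semitone narrower, making it a minor second.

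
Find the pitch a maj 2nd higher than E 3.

Counting two letter names up from E lands on F.
A major second is 2 semitones; 2 semitones up from E3 gives F#3.

F-sharp 3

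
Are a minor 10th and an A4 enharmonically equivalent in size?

15 semitones (minor tenth) vs 6 semitones (augmented fourth): not equal.

No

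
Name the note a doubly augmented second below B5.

Abb5

Two letter names down from B: A.
A doubly augmented second spans 4 semitones, so from B5 the target pitch is Abb5.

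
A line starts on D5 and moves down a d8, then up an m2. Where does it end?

Down a diminished octave from D5: D#4 (11 semitones down).
Up a minor second from D#4: E4 (1 semitone up).

E4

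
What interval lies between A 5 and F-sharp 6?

major sixth

A to F spans six letter names (A-B-C-D-E-F), so the interval is some kind of sixth.
Counting semitones, A5→F#6 is 9, which is the major sixth.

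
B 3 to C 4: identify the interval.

B to C spans two letter names (B-C), so the interval is some kind of second.
B3 to C4 is 1 semitone, a half step short of the major second (2), so this is minor.

m2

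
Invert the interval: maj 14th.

First reduce the compound major fourteenth to its simple form, a major seventh.
Interval numbers invert to sum to nine: 7 + 2 = 9, so a seventh inverts to a second.
Quality inverts too: major becomes minor. That makes the inversion a minor second.

minor second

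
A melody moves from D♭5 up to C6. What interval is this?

D to C spans seven letter names (D-E-F-G-A-B-C), so the interval is some kind of seventh.
The major seventh spans 11 semitones, and Db5 to C6 is exactly 11 semitones — so this is a major seventh.

major 7th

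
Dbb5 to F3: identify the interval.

diminished thirteenth

Descending from Dbb5 to F3 is the same interval as ascending F3 to Dbb5.
F to D spans six letter names (F-G-A-B-C-D), plus an octave — that makes it a thirteenth of some quality.
A major thirteenth would be 21 semitones; F3 to Dbb5 is 19, two semitones narrower, so the interval is diminished.
(Equivalently, a compound diminished sixth: a diminished sixth plus an octave.)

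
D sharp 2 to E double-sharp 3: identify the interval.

D to E spans two letter names (D-E), plus an octave, so the interval is some kind of ninth.
The major ninth is 14 semitones; here we have 15, one semitone wider: augmented.
(Equivalently, a compound augmented second: an augmented second plus an octave.)

A9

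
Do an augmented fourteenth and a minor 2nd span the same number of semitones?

No

An augmented fourteenth is 24 semitones but a minor second is 1 semitone — different sizes.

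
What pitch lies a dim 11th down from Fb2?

Four letters down from F (plus an octave) reaches C.
A diminished eleventh is 16 semitones; 16 semitones down from Fb2 gives C1.

C1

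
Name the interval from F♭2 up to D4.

augmented thirteenth

F to D spans six letter names (F-G-A-B-C-D), plus an octave, so the interval is some kind of thirteenth.
Fb2 to D4 spans 22 semitones — one semitone wider than the major thirteenth (21) — giving an augmented thirteenth.
(Equivalently, a compound augmented sixth: an augmented sixth plus an octave.)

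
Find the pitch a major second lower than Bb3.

Ab3

Two letter names down from B: A.
A major second spans 2 semitones, so from Bb3 the target pitch is Ab3.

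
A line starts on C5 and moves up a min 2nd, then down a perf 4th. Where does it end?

Ab4

A minor second up from C5 is Db5.
Down a perfect fourth from Db5: Ab4 (5 semitones down).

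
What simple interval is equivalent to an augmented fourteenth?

A7

Each octave removed subtracts seven from the number: 14 − 7 = 7.
Quality carries through unchanged, so the simple form is an augmented seventh.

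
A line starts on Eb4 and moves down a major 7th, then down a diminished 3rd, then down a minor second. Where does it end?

Down a major seventh from Eb4: Fb3 (11 semitones down).
Down a diminished third from Fb3: D3 (2 semitones down).
A minor second down from D3 is C#3.

C#3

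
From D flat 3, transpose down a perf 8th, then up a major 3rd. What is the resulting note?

A perfect octave down from Db3 is Db2.
Db2 up a major third → F2 (4 semitones).

F 2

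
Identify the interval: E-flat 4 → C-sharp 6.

E to C spans six letter names (E-F-G-A-B-C), plus an octave, so the interval is some kind of thirteenth.
A major thirteenth would be 21 semitones; Eb4 to C#6 is 22, one semitone wider, so the interval is augmented.
(Equivalently, a compound augmented sixth: an augmented sixth plus an octave.)

augmented thirteenth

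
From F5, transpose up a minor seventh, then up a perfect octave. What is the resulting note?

Eb7

F5 up a minor seventh → Eb6 (10 semitones).
Up a perfect octave from Eb6: Eb7 (12 semitones up).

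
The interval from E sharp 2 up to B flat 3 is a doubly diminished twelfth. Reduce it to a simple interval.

Each octave removed subtracts seven from the number: 12 − 7 = 5.
That makes a doubly diminished twelfth a compound doubly diminished fifth — an octave plus a doubly diminished fifth.

doubly diminished fifth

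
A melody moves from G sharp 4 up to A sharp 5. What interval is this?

major 9th

G to A spans two letter names (G-A), plus an octave — that makes it a ninth of some quality.
G#4 to A#5 is 14 semitones, matching the major ninth exactly, so the quality is major.
(Equivalently, a compound major second: a major second plus an octave.)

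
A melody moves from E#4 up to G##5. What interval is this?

E to G spans three letter names (E-F-G), plus an octave — that makes it a tenth of some quality.
Counting semitones, E#4→G##5 is 16, which is the major tenth.
(Equivalently, a compound major third: a major third plus an octave.)

M10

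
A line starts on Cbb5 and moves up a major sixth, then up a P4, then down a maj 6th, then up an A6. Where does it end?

Db6

A major sixth up from Cbb5 is Abb5.
Up a perfect fourth from Abb5: Dbb6 (5 semitones up).
Dbb6 down a major sixth → Fbb5 (9 semitones).
An augmented sixth up from Fbb5 is Db6.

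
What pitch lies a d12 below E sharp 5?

A double-sharp 3

Five letters down from E (plus an octave) reaches A.
A diminished twelfth is 18 semitones; 18 semitones down from E#5 gives A##3.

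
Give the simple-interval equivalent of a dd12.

Subtracting seven from the interval number removes an octave: 12 − 7 = 5.
Quality carries through unchanged, so the simple form is a doubly diminished fifth.

doubly diminished fifth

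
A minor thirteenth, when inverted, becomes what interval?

major third

First reduce the compound minor thirteenth to its simple form, a minor sixth.
Inverted interval numbers add to nine, so a sixth pairs with a third (6 + 3 = 9).
And minor becomes major under inversion, so we get a major third.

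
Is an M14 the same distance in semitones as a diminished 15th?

Yes

A major fourteenth spans 23 semitones, and a diminished fifteenth also spans 23 semitones — they're enharmonic.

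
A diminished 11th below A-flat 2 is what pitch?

Four letters down from A (plus an octave) reaches E.
A diminished eleventh is 16 semitones; 16 semitones down from Ab2 gives E1.

E 1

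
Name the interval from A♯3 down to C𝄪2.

m13

Descending from A#3 to C##2 is the same interval as ascending C##2 to A#3.
C to A spans six letter names (C-D-E-F-G-A), plus an octave — that makes it a thirteenth of some quality.
At 20 semitones, C##2→A#3 falls one short of a major thirteenth: minor.
(Equivalently, a compound minor sixth: a minor sixth plus an octave.)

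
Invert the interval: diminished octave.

augmented unison

Interval numbers invert to sum to nine: 8 + 1 = 9, so an octave inverts to a unison.
And diminished becomes augmented under inversion, so we get an augmented unison.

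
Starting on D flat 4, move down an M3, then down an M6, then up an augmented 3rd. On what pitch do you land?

F 3

Down a major third from Db4: Bbb3 (4 semitones down).
A major sixth down from Bbb3 is Dbb3.
Dbb3 up an augmented third → F3 (5 semitones).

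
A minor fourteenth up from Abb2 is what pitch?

The fourteenth's letter: A up seven letter names plus an octave → G.
A minor fourteenth is 22 semitones; 22 semitones up from Abb2 gives Gbb4.

Gbb4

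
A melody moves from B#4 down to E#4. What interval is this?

Descending from B#4 to E#4 is the same interval as ascending E#4 to B#4.
E to B spans five letter names (E-F-G-A-B), so the interval is some kind of fifth.
The perfect fifth spans 7 semitones, and E#4 to B#4 is exactly 7 semitones — so this is a perfect fifth.

perfect fifth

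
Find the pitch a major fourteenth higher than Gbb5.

Seven letters up from G (plus an octave) reaches F.
A major fourteenth spans 23 semitones, so from Gbb5 the target pitch is Fb7.

Fb7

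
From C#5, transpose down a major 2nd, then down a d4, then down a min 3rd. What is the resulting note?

D##4

C#5 down a major second → B4 (2 semitones).
Down a diminished fourth from B4: F##4 (4 semitones down).
F##4 down a minor third → D##4 (3 semitones).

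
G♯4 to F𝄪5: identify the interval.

major seventh

G to F spans seven letter names (G-A-B-C-D-E-F), so the interval is some kind of seventh.
The major seventh spans 11 semitones, and G#4 to F##5 is exactly 11 semitones — so this is a major seventh.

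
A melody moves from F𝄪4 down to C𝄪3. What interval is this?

perfect eleventh

Descending from F##4 to C##3 is the same interval as ascending C##3 to F##4.
C to F spans four letter names (C-D-E-F), plus an octave: an eleventh.
The perfect eleventh spans 17 semitones, and C##3 to F##4 is exactly 17 semitones — so this is a perfect eleventh.
(Equivalently, a compound perfect fourth: a perfect fourth plus an octave.)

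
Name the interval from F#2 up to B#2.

augmented fourth

F to B spans four letter names (F-G-A-B), so the interval is some kind of fourth.
F#2 to B#2 spans 6 semitones — one semitone wider than the perfect fourth (5) — giving an augmented fourth.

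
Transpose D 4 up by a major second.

E 4

Counting two letter names up from D lands on E.
Moving 2 semitones up from D4 (the size of a major second) reaches E4.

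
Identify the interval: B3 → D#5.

major tenth

B to D spans three letter names (B-C-D), plus an octave, so the interval is some kind of tenth.
The major tenth spans 16 semitones, and B3 to D#5 is exactly 16 semitones — so this is a major tenth.
(Equivalently, a compound major third: a major third plus an octave.)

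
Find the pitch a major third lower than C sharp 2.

A 1

Counting three letter names down from C lands on A.
Moving 4 semitones down from C#2 (the size of a major third) reaches A1.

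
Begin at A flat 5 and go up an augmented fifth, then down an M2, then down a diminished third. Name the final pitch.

B sharp 5

Up an augmented fifth from Ab5: E6 (8 semitones up).
Down a major second from E6: D6 (2 semitones down).
A diminished third down from D6 is B#5.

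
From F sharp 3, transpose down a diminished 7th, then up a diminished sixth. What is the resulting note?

E 3

Down a diminished seventh from F#3: G##2 (9 semitones down).
A diminished sixth up from G##2 is E3.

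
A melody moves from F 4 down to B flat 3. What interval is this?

Descending from F4 to Bb3 is the same interval as ascending Bb3 to F4.
B to F spans five letter names (B-C-D-E-F), so the interval is some kind of fifth.
The perfect fifth spans 7 semitones, and Bb3 to F4 is exactly 7 semitones — so this is a perfect fifth.

P5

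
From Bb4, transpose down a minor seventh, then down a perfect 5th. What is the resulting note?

F3

Bb4 down a minor seventh → C4 (10 semitones).
C4 down a perfect fifth → F3 (7 semitones).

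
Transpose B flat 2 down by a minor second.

A 2

Counting two letter names down from B lands on A.
A minor second is 1 semitone; 1 semitone down from Bb2 gives A2.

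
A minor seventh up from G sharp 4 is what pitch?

The seventh takes the letter from G up to F.
Moving 10 semitones up from G#4 (the size of a minor seventh) reaches F#5.

F sharp 5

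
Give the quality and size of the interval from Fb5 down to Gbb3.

Descending from Fb5 to Gbb3 is the same interval as ascending Gbb3 to Fb5.
G to F spans seven letter names (G-A-B-C-D-E-F), plus an octave, so the interval is some kind of fourteenth.
Gbb3 to Fb5 is 23 semitones, matching the major fourteenth exactly, so the quality is major.
(Equivalently, a compound major seventh: a major seventh plus an octave.)

major fourteenth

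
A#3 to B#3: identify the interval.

A to B spans two letter names (A-B) — that makes it a second of some quality.
Counting semitones, A#3→B#3 is 2, which is the major second.

M2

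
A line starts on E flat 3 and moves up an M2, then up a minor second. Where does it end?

A major second up from Eb3 is F3.
A minor second up from F3 is Gb3.

G flat 3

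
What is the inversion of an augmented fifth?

d4

The rule of nine gives the new number: 9 − 5 = 4, so a fifth becomes a fourth.
And augmented becomes diminished under inversion, so we get a diminished fourth.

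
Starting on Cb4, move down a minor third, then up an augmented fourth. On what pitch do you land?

Cb4 down a minor third → Ab3 (3 semitones).
An augmented fourth up from Ab3 is D4.

D4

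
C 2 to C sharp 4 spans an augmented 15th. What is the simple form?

Subtracting seven from the interval number removes an octave: 15 − 7 = 8.
Quality carries through unchanged, so the simple form is an augmented octave.

augmented 8th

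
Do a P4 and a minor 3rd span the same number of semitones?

No

A perfect fourth is 5 semitones but a minor third is 3 semitones — different sizes.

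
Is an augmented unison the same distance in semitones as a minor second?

An augmented unison = 1 semitone = a minor second; enharmonically equal.

Yes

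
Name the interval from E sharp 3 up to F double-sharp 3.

major second

E to F spans two letter names (E-F): a second.
The major second spans 2 semitones, and E#3 to F##3 is exactly 2 semitones — so this is a major second.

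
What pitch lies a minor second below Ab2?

G2

The second takes the letter from A down to G.
A minor second is 1 semitone; 1 semitone down from Ab2 gives G2.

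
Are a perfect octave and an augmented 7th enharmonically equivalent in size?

Both span 12 semitones: a perfect octave and an augmented seventh are the same chromatic distance.

Yes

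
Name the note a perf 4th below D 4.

The fourth takes the letter from D down to A.
A perfect fourth spans 5 semitones, so from D4 the target pitch is A3.

A 3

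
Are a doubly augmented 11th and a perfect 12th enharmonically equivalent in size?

A doubly augmented eleventh = 19 semitones = a perfect twelfth; enharmonically equal.

Yes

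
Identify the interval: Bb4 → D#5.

B to D spans three letter names (B-C-D): a third.
The major third is 4 semitones; here we have 5, one semitone wider: augmented.

augmented third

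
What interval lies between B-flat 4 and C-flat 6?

B to C spans two letter names (B-C), plus an octave, so the interval is some kind of ninth.
At 13 semitones, Bb4→Cb6 falls one short of a major ninth: minor.
(Equivalently, a compound minor second: a minor second plus an octave.)

minor 9th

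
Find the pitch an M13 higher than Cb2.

Ab3

Counting six letter names plus an octave up from C lands on A.
A major thirteenth is 21 semitones; 21 semitones up from Cb2 gives Ab3.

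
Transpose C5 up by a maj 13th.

A6

Counting six letter names plus an octave up from C lands on A.
A major thirteenth is 21 semitones; 21 semitones up from C5 gives A6.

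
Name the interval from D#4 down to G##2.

diminished 12th

Descending from D#4 to G##2 is the same interval as ascending G##2 to D#4.
G to D spans five letter names (G-A-B-C-D), plus an octave, so the interval is some kind of twelfth.
The perfect twelfth is 19 semitones; here we have 18, one semitone narrower: diminished.
(Equivalently, a compound diminished fifth: a diminished fifth plus an octave.)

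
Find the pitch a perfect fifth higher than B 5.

F-sharp 6

The fifth takes the letter from B up to F.
A perfect fifth spans 7 semitones, so from B5 the target pitch is F#6.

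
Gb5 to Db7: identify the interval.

G to D spans five letter names (G-A-B-C-D), plus an octave, so the interval is some kind of twelfth.
Counting semitones, Gb5→Db7 is 19, which is the perfect twelfth.
(Equivalently, a compound perfect fifth: a perfect fifth plus an octave.)

perfect twelfth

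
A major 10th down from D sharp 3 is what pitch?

The tenth's letter: D down three letter names plus an octave → B.
Moving 16 semitones down from D#3 (the size of a major tenth) reaches B1.

B 1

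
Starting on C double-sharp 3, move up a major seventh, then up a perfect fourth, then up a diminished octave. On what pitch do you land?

E sharp 5

A major seventh up from C##3 is B##3.
A perfect fourth up from B##3 is E##4.
Up a diminished octave from E##4: E#5 (11 semitones up).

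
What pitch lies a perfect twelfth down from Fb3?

Bbb1

The twelfth's letter: F down five letter names plus an octave → B.
Moving 19 semitones down from Fb3 (the size of a perfect twelfth) reaches Bbb1.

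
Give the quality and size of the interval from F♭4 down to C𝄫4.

augmented fourth

Descending from Fb4 to Cbb4 is the same interval as ascending Cbb4 to Fb4.
C to F spans four letter names (C-D-E-F) — that makes it a fourth of some quality.
A perfect fourth would be 5 semitones; Cbb4 to Fb4 is 6, one semitone wider, so the interval is augmented.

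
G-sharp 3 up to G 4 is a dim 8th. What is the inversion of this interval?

A1

Inverted interval numbers add to nine, so an octave pairs with a unison (8 + 1 = 9).
Quality inverts too: diminished becomes augmented. That makes the inversion an augmented unison.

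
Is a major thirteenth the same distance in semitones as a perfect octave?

No

A major thirteenth is 21 semitones but a perfect octave is 12 semitones — different sizes.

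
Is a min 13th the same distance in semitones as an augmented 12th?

Yes

Both span 20 semitones: a minor thirteenth and an augmented twelfth are the same chromatic distance.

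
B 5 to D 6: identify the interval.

minor 3rd

B to D spans three letter names (B-C-D): a third.
A major third would be 4 semitones, but B5 to D6 is 3 — one semitone narrower, making it a minor third.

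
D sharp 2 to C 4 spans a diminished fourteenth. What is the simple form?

Subtracting seven from the interval number removes an octave: 14 − 7 = 7.
So a diminished fourteenth is an octave plus a diminished seventh. The quality is unchanged.

diminished seventh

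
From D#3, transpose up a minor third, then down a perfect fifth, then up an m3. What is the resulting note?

Up a minor third from D#3: F#3 (3 semitones up).
F#3 down a perfect fifth → B2 (7 semitones).
Up a minor third from B2: D3 (3 semitones up).

D3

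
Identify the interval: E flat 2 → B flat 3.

E to B spans five letter names (E-F-G-A-B), plus an octave: a twelfth.
Eb2 to Bb3 is 19 semitones, matching the perfect twelfth exactly, so the quality is perfect.
(Equivalently, a compound perfect fifth: a perfect fifth plus an octave.)

perfect twelfth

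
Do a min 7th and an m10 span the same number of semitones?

A minor seventh is 10 semitones but a minor tenth is 15 semitones — different sizes.

No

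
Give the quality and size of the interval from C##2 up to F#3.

C to F spans four letter names (C-D-E-F), plus an octave, so the interval is some kind of eleventh.
The perfect eleventh is 17 semitones; here we have 16, one semitone narrower: diminished.
(Equivalently, a compound diminished fourth: a diminished fourth plus an octave.)

d11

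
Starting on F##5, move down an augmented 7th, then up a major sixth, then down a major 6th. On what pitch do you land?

An augmented seventh down from F##5 is G4.
Up a major sixth from G4: E5 (9 semitones up).
Down a major sixth from E5: G4 (9 semitones down).

G4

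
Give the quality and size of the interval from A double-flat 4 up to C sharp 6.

doubly augmented tenth

A to C spans three letter names (A-B-C), plus an octave, so the interval is some kind of tenth.
A major tenth would be 16 semitones; Abb4 to C#6 is 18, two semitones wider, so the interval is doubly augmented.
(Equivalently, a compound doubly augmented third: a doubly augmented third plus an octave.)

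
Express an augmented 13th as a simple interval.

augmented 6th

Subtracting seven from the interval number removes an octave: 13 − 7 = 6.
That makes an augmented thirteenth a compound augmented sixth — an octave plus an augmented sixth.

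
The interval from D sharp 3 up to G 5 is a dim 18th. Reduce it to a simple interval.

diminished fourth

Subtracting seven from the interval number removes an octave: 18 − 14 = 4.
That makes a diminished eighteenth a compound diminished fourth — 2 octaves plus a diminished fourth.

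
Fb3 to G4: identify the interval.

F to G spans two letter names (F-G), plus an octave — that makes it a ninth of some quality.
Fb3 to G4 spans 15 semitones — one semitone wider than the major ninth (14) — giving an augmented ninth.
(Equivalently, a compound augmented second: an augmented second plus an octave.)

augmented ninth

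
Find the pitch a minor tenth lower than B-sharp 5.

G-double-sharp 4

The tenth's letter: B down three letter names plus an octave → G.
Moving 15 semitones down from B#5 (the size of a minor tenth) reaches G##4.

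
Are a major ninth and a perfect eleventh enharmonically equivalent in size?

No

A major ninth is 14 semitones but a perfect eleventh is 17 semitones — different sizes.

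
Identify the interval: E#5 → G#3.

Descending from E#5 to G#3 is the same interval as ascending G#3 to E#5.
G to E spans six letter names (G-A-B-C-D-E), plus an octave — that makes it a thirteenth of some quality.
Counting semitones, G#3→E#5 is 21, which is the major thirteenth.
(Equivalently, a compound major sixth: a major sixth plus an octave.)

M13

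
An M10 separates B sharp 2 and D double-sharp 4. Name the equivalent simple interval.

major 3rd

Each octave removed subtracts seven from the number: 10 − 7 = 3.
So a major tenth is an octave plus a major third. The quality is unchanged.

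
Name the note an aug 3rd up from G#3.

Three letter names up from G: B.
An augmented third is 5 semitones; 5 semitones up from G#3 gives B##3.

B##3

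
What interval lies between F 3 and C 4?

perfect fifth

F to C spans five letter names (F-G-A-B-C) — that makes it a fifth of some quality.
Counting semitones, F3→C4 is 7, which is the perfect fifth.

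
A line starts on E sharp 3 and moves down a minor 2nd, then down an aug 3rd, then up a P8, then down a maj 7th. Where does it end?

A minor second down from E#3 is D##3.
An augmented third down from D##3 is B2.
B2 up a perfect octave → B3 (12 semitones).
Down a major seventh from B3: C3 (11 semitones down).

C 3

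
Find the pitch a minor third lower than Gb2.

Eb2

The third takes the letter from G down to E.
A minor third is 3 semitones; 3 semitones down from Gb2 gives Eb2.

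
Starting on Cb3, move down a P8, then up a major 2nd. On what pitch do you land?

Db2

Down a perfect octave from Cb3: Cb2 (12 semitones down).
Up a major second from Cb2: Db2 (2 semitones up).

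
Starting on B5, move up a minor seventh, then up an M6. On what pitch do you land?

Up a minor seventh from B5: A6 (10 semitones up).
A major sixth up from A6 is F#7.

F#7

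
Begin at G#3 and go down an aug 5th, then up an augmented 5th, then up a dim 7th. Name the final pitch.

F4

Down an augmented fifth from G#3: C3 (8 semitones down).
An augmented fifth up from C3 is G#3.
G#3 up a diminished seventh → F4 (9 semitones).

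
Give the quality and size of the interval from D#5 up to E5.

minor second

D to E spans two letter names (D-E), so the interval is some kind of second.
D#5 to E5 is 1 semitone, a half step short of the major second (2), so this is minor.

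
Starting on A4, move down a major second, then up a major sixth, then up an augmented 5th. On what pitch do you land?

B#5

A major second down from A4 is G4.
Up a major sixth from G4: E5 (9 semitones up).
An augmented fifth up from E5 is B#5.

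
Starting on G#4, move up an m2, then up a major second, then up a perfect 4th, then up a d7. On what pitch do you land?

Db6

A minor second up from G#4 is A4.
A major second up from A4 is B4.
Up a perfect fourth from B4: E5 (5 semitones up).
E5 up a diminished seventh → Db6 (9 semitones).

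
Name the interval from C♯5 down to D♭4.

augmented 7th

Descending from C#5 to Db4 is the same interval as ascending Db4 to C#5.
D to C spans seven letter names (D-E-F-G-A-B-C), so the interval is some kind of seventh.
A major seventh would be 11 semitones; Db4 to C#5 is 12, one semitone wider, so the interval is augmented.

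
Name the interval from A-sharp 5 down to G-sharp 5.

major second

Descending from A#5 to G#5 is the same interval as ascending G#5 to A#5.
G to A spans two letter names (G-A): a second.
The major second spans 2 semitones, and G#5 to A#5 is exactly 2 semitones — so this is a major second.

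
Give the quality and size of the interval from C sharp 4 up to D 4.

C to D spans two letter names (C-D) — that makes it a second of some quality.
C#4 to D4 is 1 semitone, a half step short of the major second (2), so this is minor.

m2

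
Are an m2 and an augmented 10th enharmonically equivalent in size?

No

A minor second is 1 semitone but an augmented tenth is 17 semitones — different sizes.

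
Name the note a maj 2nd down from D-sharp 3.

C-sharp 3

Two letter names down from D: C.
Moving 2 semitones down from D#3 (the size of a major second) reaches C#3.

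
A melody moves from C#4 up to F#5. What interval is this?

C to F spans four letter names (C-D-E-F), plus an octave: an eleventh.
Counting semitones, C#4→F#5 is 17, which is the perfect eleventh.
(Equivalently, a compound perfect fourth: a perfect fourth plus an octave.)

perfect 11th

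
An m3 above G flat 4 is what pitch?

The third takes the letter from G up to B.
A minor third is 3 semitones; 3 semitones up from Gb4 gives Bbb4.

B double-flat 4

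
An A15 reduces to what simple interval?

Subtracting seven from the interval number removes an octave: 15 − 7 = 8.
That makes an augmented fifteenth a compound augmented octave — an octave plus an augmented octave.

augmented 8th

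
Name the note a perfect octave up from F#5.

F#6

An octave keeps the letter name F, an octave up from F.
Moving 12 semitones up from F#5 (the size of a perfect octave) reaches F#6.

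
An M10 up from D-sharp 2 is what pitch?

Three letters up from D (plus an octave) reaches F.
Moving 16 semitones up from D#2 (the size of a major tenth) reaches F##3.

F-double-sharp 3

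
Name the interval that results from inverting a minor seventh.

major second

Interval numbers invert to sum to nine: 7 + 2 = 9, so a seventh inverts to a second.
And minor becomes major under inversion, so we get a major second.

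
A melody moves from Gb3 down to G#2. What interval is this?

Descending from Gb3 to G#2 is the same interval as ascending G#2 to Gb3.
G to G is the same letter name, plus an octave — that makes it an octave of some quality.
The perfect octave is 12 semitones; here we have 10, two semitones narrower: doubly diminished.

doubly diminished octave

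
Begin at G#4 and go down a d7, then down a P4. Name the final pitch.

E##3

A diminished seventh down from G#4 is A##3.
A##3 down a perfect fourth → E##3 (5 semitones).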